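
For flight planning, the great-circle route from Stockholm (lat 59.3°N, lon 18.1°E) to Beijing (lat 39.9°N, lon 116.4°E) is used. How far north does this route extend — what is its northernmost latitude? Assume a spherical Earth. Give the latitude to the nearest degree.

≈ 64°N

The great circle lies in the plane with unit normal n̂ = (p₁ × p₂)/|p₁ × p₂|.
Here n̂_z ≈ +0.446; the vertex latitude is φ_max = arccos|n̂_z| ≈ 63.5°.
Check via Clairaut: cos φ_max = |cos φ₁| · sin C = cos(59.3°)·sin(60.9°) ≈ 0.446, again giving ≈ 63.5°.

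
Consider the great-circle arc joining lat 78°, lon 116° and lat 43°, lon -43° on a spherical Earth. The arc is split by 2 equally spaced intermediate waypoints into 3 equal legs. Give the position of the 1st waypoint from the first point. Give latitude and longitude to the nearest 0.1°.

Write both endpoints as unit vectors p₁, p₂ with components (cos φ cos λ, cos φ sin λ, sin φ).
The central angle between the endpoints is δ = arccos(p₁·p₂) ≈ 1.018 rad (58.3°).
Interpolate at f = 1/3 with slerp weights a = sin((1−f)δ)/sin δ ≈ 0.738, b = sin(fδ)/sin δ ≈ 0.391.
p = a·p₁ + b·p₂ ≈ (0.142, -0.057, 0.988); φ = arcsin(p_z) ≈ 81.20°, λ = atan2(p_y, p_x) ≈ -21.96°.

≈ lat 81.2°, lon -22.0°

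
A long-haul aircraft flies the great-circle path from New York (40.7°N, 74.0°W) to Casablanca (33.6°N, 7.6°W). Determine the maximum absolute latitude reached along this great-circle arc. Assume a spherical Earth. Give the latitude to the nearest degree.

The great circle lies in the plane with unit normal n̂ = (p₁ × p₂)/|p₁ × p₂|.
Here n̂_z ≈ +0.733; the vertex latitude is φ_max = arccos|n̂_z| ≈ 42.9°.
Check via Clairaut: cos φ_max = |cos φ₁| · sin C = cos(40.7°)·sin(75.2°) ≈ 0.733, again giving ≈ 42.9°.

≈ 43°N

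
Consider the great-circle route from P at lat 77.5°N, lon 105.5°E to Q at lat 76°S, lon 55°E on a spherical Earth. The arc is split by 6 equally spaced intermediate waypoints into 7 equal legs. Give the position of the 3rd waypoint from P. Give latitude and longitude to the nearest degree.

The haversine formula gives a central angle δ ≈ 2.724 rad (156.1°) between the endpoints.
Interpolate at f = 3/7 with slerp weights a = sin((1−f)δ)/sin δ ≈ 2.464, b = sin(fδ)/sin δ ≈ 2.267.
p = a·p₁ + b·p₂ ≈ (0.172, 0.963, 0.207); φ = arcsin(p_z) ≈ 11.92°, λ = atan2(p_y, p_x) ≈ 79.88°.

≈ lat 12°N, lon 80°E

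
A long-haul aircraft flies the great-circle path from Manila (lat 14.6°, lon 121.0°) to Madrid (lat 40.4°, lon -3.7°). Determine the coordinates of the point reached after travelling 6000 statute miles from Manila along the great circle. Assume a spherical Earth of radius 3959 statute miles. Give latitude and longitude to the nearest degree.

≈ lat 49°, lon 19°

Write both endpoints as unit vectors p₁, p₂ with components (cos φ cos λ, cos φ sin λ, sin φ).
The central angle between the endpoints is δ = arccos(p₁·p₂) ≈ 1.830 rad (104.8°). The total great-circle distance is δ·R ≈ 1.830 × 3959 ≈ 7244 mi, so the target fraction is f = 6000/7244 ≈ 0.828.
Interpolate at f ≈ 0.828 with slerp weights a = sin((1−f)δ)/sin δ ≈ 0.320, b = sin(fδ)/sin δ ≈ 1.033.
p = a·p₁ + b·p₂ ≈ (0.626, 0.215, 0.750); φ = arcsin(p_z) ≈ 48.60°, λ = atan2(p_y, p_x) ≈ 18.93°.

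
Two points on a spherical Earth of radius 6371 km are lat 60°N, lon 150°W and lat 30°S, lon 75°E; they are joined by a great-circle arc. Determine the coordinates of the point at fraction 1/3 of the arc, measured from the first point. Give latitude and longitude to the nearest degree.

Write both endpoints as unit vectors p₁, p₂ with components (cos φ cos λ, cos φ sin λ, sin φ).
The central angle between the endpoints is δ = arccos(p₁·p₂) ≈ 2.403 rad (137.7°).
Interpolate at f = 1/3 with slerp weights a = sin((1−f)δ)/sin δ ≈ 1.484, b = sin(fδ)/sin δ ≈ 1.066.
p = a·p₁ + b·p₂ ≈ (-0.404, 0.521, 0.752); φ = arcsin(p_z) ≈ 48.78°, λ = atan2(p_y, p_x) ≈ 127.78°.

≈ lat 49°N, lon 128°E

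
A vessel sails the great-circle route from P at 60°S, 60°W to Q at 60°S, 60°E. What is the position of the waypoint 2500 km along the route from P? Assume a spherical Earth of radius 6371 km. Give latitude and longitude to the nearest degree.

The haversine formula gives a central angle δ ≈ 0.896 rad (51.3°) between the endpoints. The total great-circle distance is δ·R ≈ 0.896 × 6371 ≈ 5706 km, so the target fraction is f = 2500/5706 ≈ 0.438.
Interpolate at f ≈ 0.438 with slerp weights a = sin((1−f)δ)/sin δ ≈ 0.618, b = sin(fδ)/sin δ ≈ 0.490.
p = a·p₁ + b·p₂ ≈ (0.277, -0.055, -0.959); φ = arcsin(p_z) ≈ -73.60°, λ = atan2(p_y, p_x) ≈ -11.31°.

≈ 74°S, 11°W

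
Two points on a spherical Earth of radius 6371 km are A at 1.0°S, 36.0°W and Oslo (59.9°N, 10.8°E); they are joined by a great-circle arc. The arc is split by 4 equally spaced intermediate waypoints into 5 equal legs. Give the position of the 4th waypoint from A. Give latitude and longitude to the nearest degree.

≈ 50°N, 6°W

The haversine formula gives a central angle δ ≈ 1.236 rad (70.8°) between the endpoints.
Interpolate at f = 4/5 with slerp weights a = sin((1−f)δ)/sin δ ≈ 0.259, b = sin(fδ)/sin δ ≈ 0.885.
p = a·p₁ + b·p₂ ≈ (0.645, -0.069, 0.761); φ = arcsin(p_z) ≈ 49.53°, λ = atan2(p_y, p_x) ≈ -6.12°.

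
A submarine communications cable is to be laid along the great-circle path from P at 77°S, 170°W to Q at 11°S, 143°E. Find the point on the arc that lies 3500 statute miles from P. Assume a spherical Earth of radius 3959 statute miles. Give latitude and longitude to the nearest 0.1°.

≈ 30.3°S, 146.9°E

Write both endpoints as unit vectors p₁, p₂ with components (cos φ cos λ, cos φ sin λ, sin φ).
The central angle between the endpoints is δ = arccos(p₁·p₂) ≈ 1.228 rad (70.3°). The total great-circle distance is δ·R ≈ 1.228 × 3959 ≈ 4860 mi, so the target fraction is f = 3500/4860 ≈ 0.720.
Interpolate at f ≈ 0.720 with slerp weights a = sin((1−f)δ)/sin δ ≈ 0.358, b = sin(fδ)/sin δ ≈ 0.821.
p = a·p₁ + b·p₂ ≈ (-0.723, 0.471, -0.505); φ = arcsin(p_z) ≈ -30.34°, λ = atan2(p_y, p_x) ≈ 146.91°.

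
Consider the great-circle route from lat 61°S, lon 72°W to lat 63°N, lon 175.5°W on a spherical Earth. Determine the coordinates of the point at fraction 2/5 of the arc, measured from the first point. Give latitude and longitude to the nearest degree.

The haversine formula gives a central angle δ ≈ 2.551 rad (146.2°) between the endpoints.
Interpolate at f = 2/5 with slerp weights a = sin((1−f)δ)/sin δ ≈ 1.795, b = sin(fδ)/sin δ ≈ 1.531.
p = a·p₁ + b·p₂ ≈ (-0.424, -0.882, -0.206); φ = arcsin(p_z) ≈ -11.87°, λ = atan2(p_y, p_x) ≈ -115.67°.

≈ lat 12°S, lon 116°W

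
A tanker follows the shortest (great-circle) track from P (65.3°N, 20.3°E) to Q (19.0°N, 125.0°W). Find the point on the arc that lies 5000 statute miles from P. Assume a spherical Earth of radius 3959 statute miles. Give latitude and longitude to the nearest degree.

From cos δ = sin φ₁ sin φ₂ + cos φ₁ cos φ₂ cos Δλ, the central angle is δ ≈ 1.600 rad (91.7°). The total great-circle distance is δ·R ≈ 1.600 × 3959 ≈ 6334 mi, so the target fraction is f = 5000/6334 ≈ 0.789.
Interpolate at f ≈ 0.789 with slerp weights a = sin((1−f)δ)/sin δ ≈ 0.331, b = sin(fδ)/sin δ ≈ 0.953.
p = a·p₁ + b·p₂ ≈ (-0.387, -0.690, 0.611); φ = arcsin(p_z) ≈ 37.65°, λ = atan2(p_y, p_x) ≈ -119.30°.

≈ (38°N, 119°W)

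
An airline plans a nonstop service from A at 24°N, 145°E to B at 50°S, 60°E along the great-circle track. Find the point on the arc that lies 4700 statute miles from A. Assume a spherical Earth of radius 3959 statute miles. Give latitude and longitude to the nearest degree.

Write both endpoints as unit vectors p₁, p₂ with components (cos φ cos λ, cos φ sin λ, sin φ).
The central angle between the endpoints is δ = arccos(p₁·p₂) ≈ 1.834 rad (105.1°). The total great-circle distance is δ·R ≈ 1.834 × 3959 ≈ 7262 mi, so the target fraction is f = 4700/7262 ≈ 0.647.
Interpolate at f ≈ 0.647 with slerp weights a = sin((1−f)δ)/sin δ ≈ 0.624, b = sin(fδ)/sin δ ≈ 0.960.
p = a·p₁ + b·p₂ ≈ (-0.159, 0.862, -0.482); φ = arcsin(p_z) ≈ -28.80°, λ = atan2(p_y, p_x) ≈ 100.43°.

≈ 29°S, 100°E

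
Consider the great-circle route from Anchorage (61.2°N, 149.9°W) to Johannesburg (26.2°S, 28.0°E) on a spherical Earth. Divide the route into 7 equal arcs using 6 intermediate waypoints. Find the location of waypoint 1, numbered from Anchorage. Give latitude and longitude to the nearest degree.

≈ 82°N, 142°W

Write both endpoints as unit vectors p₁, p₂ with components (cos φ cos λ, cos φ sin λ, sin φ).
The central angle between the endpoints is δ = arccos(p₁·p₂) ≈ 2.530 rad (145.0°).
Interpolate at f = 1/7 with slerp weights a = sin((1−f)δ)/sin δ ≈ 1.440, b = sin(fδ)/sin δ ≈ 0.616.
p = a·p₁ + b·p₂ ≈ (-0.112, -0.088, 0.990); φ = arcsin(p_z) ≈ 81.80°, λ = atan2(p_y, p_x) ≈ -141.74°.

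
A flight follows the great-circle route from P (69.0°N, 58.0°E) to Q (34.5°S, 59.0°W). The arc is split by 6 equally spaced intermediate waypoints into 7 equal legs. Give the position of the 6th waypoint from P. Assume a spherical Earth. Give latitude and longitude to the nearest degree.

≈ (17°S, 51°W)

The haversine formula gives a central angle δ ≈ 2.295 rad (131.5°) between the endpoints.
Interpolate at f = 6/7 with slerp weights a = sin((1−f)δ)/sin δ ≈ 0.430, b = sin(fδ)/sin δ ≈ 1.232.
p = a·p₁ + b·p₂ ≈ (0.605, -0.739, -0.296); φ = arcsin(p_z) ≈ -17.23°, λ = atan2(p_y, p_x) ≈ -50.73°.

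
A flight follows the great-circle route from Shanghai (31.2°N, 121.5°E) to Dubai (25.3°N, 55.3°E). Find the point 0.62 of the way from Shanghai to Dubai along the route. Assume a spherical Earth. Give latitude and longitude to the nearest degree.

Write both endpoints as unit vectors p₁, p₂ with components (cos φ cos λ, cos φ sin λ, sin φ).
The central angle between the endpoints is δ = arccos(p₁·p₂) ≈ 1.008 rad (57.8°).
Interpolate at f = 0.62 with slerp weights a = sin((1−f)δ)/sin δ ≈ 0.442, b = sin(fδ)/sin δ ≈ 0.692.
p = a·p₁ + b·p₂ ≈ (0.159, 0.836, 0.525); φ = arcsin(p_z) ≈ 31.64°, λ = atan2(p_y, p_x) ≈ 79.27°.

≈ 32°N, 79°E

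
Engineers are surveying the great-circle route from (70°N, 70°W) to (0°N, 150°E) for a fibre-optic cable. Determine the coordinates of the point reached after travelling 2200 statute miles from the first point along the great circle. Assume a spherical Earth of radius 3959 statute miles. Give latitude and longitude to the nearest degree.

Write both endpoints as unit vectors p₁, p₂ with components (cos φ cos λ, cos φ sin λ, sin φ).
The central angle between the endpoints is δ = arccos(p₁·p₂) ≈ 1.836 rad (105.2°). The total great-circle distance is δ·R ≈ 1.836 × 3959 ≈ 7268 mi, so the target fraction is f = 2200/7268 ≈ 0.303.
Interpolate at f ≈ 0.303 with slerp weights a = sin((1−f)δ)/sin δ ≈ 0.993, b = sin(fδ)/sin δ ≈ 0.547.
p = a·p₁ + b·p₂ ≈ (-0.357, -0.046, 0.933); φ = arcsin(p_z) ≈ 68.89°, λ = atan2(p_y, p_x) ≈ -172.70°.

≈ (69°N, 173°W)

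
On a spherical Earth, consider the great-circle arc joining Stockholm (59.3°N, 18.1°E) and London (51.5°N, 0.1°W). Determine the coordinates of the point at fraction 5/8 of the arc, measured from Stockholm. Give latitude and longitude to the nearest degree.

≈ (55°N, 6°E)

The haversine formula gives a central angle δ ≈ 0.225 rad (12.9°) between the endpoints.
Interpolate at f = 5/8 with slerp weights a = sin((1−f)δ)/sin δ ≈ 0.378, b = sin(fδ)/sin δ ≈ 0.628.
p = a·p₁ + b·p₂ ≈ (0.574, 0.059, 0.816); φ = arcsin(p_z) ≈ 54.73°, λ = atan2(p_y, p_x) ≈ 5.89°.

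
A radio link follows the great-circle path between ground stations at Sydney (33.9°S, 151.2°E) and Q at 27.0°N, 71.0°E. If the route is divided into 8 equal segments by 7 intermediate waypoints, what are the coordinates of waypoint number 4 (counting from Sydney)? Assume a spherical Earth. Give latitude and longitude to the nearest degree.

Write both endpoints as unit vectors p₁, p₂ with components (cos φ cos λ, cos φ sin λ, sin φ).
The central angle between the endpoints is δ = arccos(p₁·p₂) ≈ 1.698 rad (97.3°).
Interpolate at f = 4/8 with slerp weights a = sin((1−f)δ)/sin δ ≈ 0.757, b = sin(fδ)/sin δ ≈ 0.757.
p = a·p₁ + b·p₂ ≈ (-0.331, 0.940, -0.079); φ = arcsin(p_z) ≈ -4.50°, λ = atan2(p_y, p_x) ≈ 109.39°.

≈ 5°S, 109°E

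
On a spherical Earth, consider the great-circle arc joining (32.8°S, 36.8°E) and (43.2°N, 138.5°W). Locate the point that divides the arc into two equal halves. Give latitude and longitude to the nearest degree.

Write both endpoints as unit vectors p₁, p₂ with components (cos φ cos λ, cos φ sin λ, sin φ).
The central angle between the endpoints is δ = arccos(p₁·p₂) ≈ 2.949 rad (169.0°).
Interpolate at f = 1/2 with slerp weights a = sin((1−f)δ)/sin δ ≈ 5.200, b = sin(fδ)/sin δ ≈ 5.200.
p = a·p₁ + b·p₂ ≈ (0.661, 0.107, 0.743); φ = arcsin(p_z) ≈ 47.97°, λ = atan2(p_y, p_x) ≈ 9.16°.

≈ (48°N, 9°E)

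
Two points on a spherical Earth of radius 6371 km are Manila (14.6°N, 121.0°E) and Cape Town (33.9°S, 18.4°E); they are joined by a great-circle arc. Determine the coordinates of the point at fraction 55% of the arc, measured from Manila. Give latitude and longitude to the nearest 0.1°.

≈ (17.9°S, 70.3°E)

Convert each endpoint to a unit vector on the sphere (x = cos φ cos λ, y = cos φ sin λ, z = sin φ).
The central angle between the endpoints is δ = arccos(p₁·p₂) ≈ 1.892 rad (108.4°).
Interpolate at f = 0.55 with slerp weights a = sin((1−f)δ)/sin δ ≈ 0.793, b = sin(fδ)/sin δ ≈ 0.909.
p = a·p₁ + b·p₂ ≈ (0.321, 0.896, -0.307); φ = arcsin(p_z) ≈ -17.90°, λ = atan2(p_y, p_x) ≈ 70.29°.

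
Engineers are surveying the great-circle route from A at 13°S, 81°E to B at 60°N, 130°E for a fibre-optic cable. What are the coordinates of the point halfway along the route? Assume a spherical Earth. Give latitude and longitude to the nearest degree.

Write both endpoints as unit vectors p₁, p₂ with components (cos φ cos λ, cos φ sin λ, sin φ).
The central angle between the endpoints is δ = arccos(p₁·p₂) ≈ 1.446 rad (82.8°).
Interpolate at f = 1/2 with slerp weights a = sin((1−f)δ)/sin δ ≈ 0.667, b = sin(fδ)/sin δ ≈ 0.667.
p = a·p₁ + b·p₂ ≈ (-0.113, 0.897, 0.427); φ = arcsin(p_z) ≈ 25.30°, λ = atan2(p_y, p_x) ≈ 97.16°.

≈ 25°N, 97°E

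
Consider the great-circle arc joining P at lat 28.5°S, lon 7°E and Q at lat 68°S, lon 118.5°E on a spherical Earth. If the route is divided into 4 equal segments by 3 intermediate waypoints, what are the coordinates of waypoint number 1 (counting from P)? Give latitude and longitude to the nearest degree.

≈ lat 45°S, lon 16°E

The haversine formula gives a central angle δ ≈ 1.243 rad (71.2°) between the endpoints.
Interpolate at f = 1/4 with slerp weights a = sin((1−f)δ)/sin δ ≈ 0.848, b = sin(fδ)/sin δ ≈ 0.323.
p = a·p₁ + b·p₂ ≈ (0.682, 0.197, -0.704); φ = arcsin(p_z) ≈ -44.76°, λ = atan2(p_y, p_x) ≈ 16.12°.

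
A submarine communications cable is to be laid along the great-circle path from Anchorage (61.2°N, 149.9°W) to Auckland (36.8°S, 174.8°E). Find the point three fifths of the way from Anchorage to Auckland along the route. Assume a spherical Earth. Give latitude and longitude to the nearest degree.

Convert each endpoint to a unit vector on the sphere (x = cos φ cos λ, y = cos φ sin λ, z = sin φ).
The central angle between the endpoints is δ = arccos(p₁·p₂) ≈ 1.782 rad (102.1°).
Interpolate at f = 3/5 with slerp weights a = sin((1−f)δ)/sin δ ≈ 0.669, b = sin(fδ)/sin δ ≈ 0.897.
p = a·p₁ + b·p₂ ≈ (-0.994, -0.097, 0.049); φ = arcsin(p_z) ≈ 2.81°, λ = atan2(p_y, p_x) ≈ -174.45°.

≈ 3°N, 174°W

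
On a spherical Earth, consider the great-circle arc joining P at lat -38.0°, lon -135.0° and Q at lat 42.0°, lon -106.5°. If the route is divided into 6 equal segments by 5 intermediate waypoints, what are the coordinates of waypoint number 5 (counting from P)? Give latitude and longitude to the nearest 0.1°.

Convert each endpoint to a unit vector on the sphere (x = cos φ cos λ, y = cos φ sin λ, z = sin φ).
The central angle between the endpoints is δ = arccos(p₁·p₂) ≈ 1.468 rad (84.1°).
Interpolate at f = 5/6 with slerp weights a = sin((1−f)δ)/sin δ ≈ 0.244, b = sin(fδ)/sin δ ≈ 0.945.
p = a·p₁ + b·p₂ ≈ (-0.335, -0.809, 0.483); φ = arcsin(p_z) ≈ 28.85°, λ = atan2(p_y, p_x) ≈ -112.50°.

≈ lat 28.9°, lon -112.5°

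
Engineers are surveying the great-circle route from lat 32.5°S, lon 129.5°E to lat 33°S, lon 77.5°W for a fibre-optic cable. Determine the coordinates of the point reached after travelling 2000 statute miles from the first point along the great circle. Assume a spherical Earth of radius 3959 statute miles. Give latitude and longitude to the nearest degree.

≈ lat 58°S, lon 151°E

From cos δ = sin φ₁ sin φ₂ + cos φ₁ cos φ₂ cos Δλ, the central angle is δ ≈ 1.915 rad (109.7°). The total great-circle distance is δ·R ≈ 1.915 × 3959 ≈ 7582 mi, so the target fraction is f = 2000/7582 ≈ 0.264.
Interpolate at f ≈ 0.264 with slerp weights a = sin((1−f)δ)/sin δ ≈ 1.049, b = sin(fδ)/sin δ ≈ 0.514.
p = a·p₁ + b·p₂ ≈ (-0.469, 0.261, -0.843); φ = arcsin(p_z) ≈ -57.51°, λ = atan2(p_y, p_x) ≈ 150.87°.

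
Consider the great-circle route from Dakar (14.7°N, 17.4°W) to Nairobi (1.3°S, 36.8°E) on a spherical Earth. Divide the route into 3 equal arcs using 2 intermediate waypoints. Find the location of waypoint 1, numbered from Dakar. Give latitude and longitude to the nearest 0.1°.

≈ (10.2°N, 1.1°E)

Write both endpoints as unit vectors p₁, p₂ with components (cos φ cos λ, cos φ sin λ, sin φ).
The central angle between the endpoints is δ = arccos(p₁·p₂) ≈ 0.977 rad (56.0°).
Interpolate at f = 1/3 with slerp weights a = sin((1−f)δ)/sin δ ≈ 0.731, b = sin(fδ)/sin δ ≈ 0.386.
p = a·p₁ + b·p₂ ≈ (0.984, 0.020, 0.177); φ = arcsin(p_z) ≈ 10.19°, λ = atan2(p_y, p_x) ≈ 1.14°.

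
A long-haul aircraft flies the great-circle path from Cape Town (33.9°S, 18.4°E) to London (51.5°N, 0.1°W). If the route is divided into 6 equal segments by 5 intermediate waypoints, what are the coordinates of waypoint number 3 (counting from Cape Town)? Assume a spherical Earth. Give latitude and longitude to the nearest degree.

Convert each endpoint to a unit vector on the sphere (x = cos φ cos λ, y = cos φ sin λ, z = sin φ).
The central angle between the endpoints is δ = arccos(p₁·p₂) ≈ 1.517 rad (86.9°).
Interpolate at f = 3/6 with slerp weights a = sin((1−f)δ)/sin δ ≈ 0.689, b = sin(fδ)/sin δ ≈ 0.689.
p = a·p₁ + b·p₂ ≈ (0.971, 0.180, 0.155); φ = arcsin(p_z) ≈ 8.91°, λ = atan2(p_y, p_x) ≈ 10.48°.

≈ 9°N, 10°E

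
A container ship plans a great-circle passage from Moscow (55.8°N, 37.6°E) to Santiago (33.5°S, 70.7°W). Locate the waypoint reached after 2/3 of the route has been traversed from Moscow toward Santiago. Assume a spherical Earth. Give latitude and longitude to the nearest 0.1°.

From cos δ = sin φ₁ sin φ₂ + cos φ₁ cos φ₂ cos Δλ, the central angle is δ ≈ 2.219 rad (127.1°).
Interpolate at f = 2/3 with slerp weights a = sin((1−f)δ)/sin δ ≈ 0.845, b = sin(fδ)/sin δ ≈ 1.249.
p = a·p₁ + b·p₂ ≈ (0.721, -0.693, 0.010); φ = arcsin(p_z) ≈ 0.56°, λ = atan2(p_y, p_x) ≈ -43.88°.

≈ 0.6°N, 43.9°W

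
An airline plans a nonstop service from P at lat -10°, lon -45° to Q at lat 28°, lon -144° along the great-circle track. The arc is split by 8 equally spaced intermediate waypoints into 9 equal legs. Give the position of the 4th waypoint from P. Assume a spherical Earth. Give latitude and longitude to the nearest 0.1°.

The haversine formula gives a central angle δ ≈ 1.790 rad (102.6°) between the endpoints.
Interpolate at f = 4/9 with slerp weights a = sin((1−f)δ)/sin δ ≈ 0.859, b = sin(fδ)/sin δ ≈ 0.732.
p = a·p₁ + b·p₂ ≈ (0.075, -0.978, 0.194); φ = arcsin(p_z) ≈ 11.21°, λ = atan2(p_y, p_x) ≈ -85.59°.

≈ lat 11.2°, lon -85.6°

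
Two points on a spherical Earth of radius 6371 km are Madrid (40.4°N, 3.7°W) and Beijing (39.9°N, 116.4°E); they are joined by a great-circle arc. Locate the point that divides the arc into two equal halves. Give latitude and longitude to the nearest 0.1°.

≈ (59.4°N, 56.7°E)

Convert each endpoint to a unit vector on the sphere (x = cos φ cos λ, y = cos φ sin λ, z = sin φ).
The central angle between the endpoints is δ = arccos(p₁·p₂) ≈ 1.448 rad (82.9°).
Interpolate at f = 1/2 with slerp weights a = sin((1−f)δ)/sin δ ≈ 0.667, b = sin(fδ)/sin δ ≈ 0.667.
p = a·p₁ + b·p₂ ≈ (0.280, 0.426, 0.861); φ = arcsin(p_z) ≈ 59.38°, λ = atan2(p_y, p_x) ≈ 56.72°.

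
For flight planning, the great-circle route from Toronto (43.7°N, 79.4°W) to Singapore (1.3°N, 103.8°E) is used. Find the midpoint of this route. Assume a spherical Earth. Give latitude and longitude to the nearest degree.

The haversine formula gives a central angle δ ≈ 2.355 rad (134.9°) between the endpoints.
Interpolate at f = 1/2 with slerp weights a = sin((1−f)δ)/sin δ ≈ 1.304, b = sin(fδ)/sin δ ≈ 1.304.
p = a·p₁ + b·p₂ ≈ (-0.138, 0.339, 0.931); φ = arcsin(p_z) ≈ 68.52°, λ = atan2(p_y, p_x) ≈ 112.06°.

≈ 69°N, 112°E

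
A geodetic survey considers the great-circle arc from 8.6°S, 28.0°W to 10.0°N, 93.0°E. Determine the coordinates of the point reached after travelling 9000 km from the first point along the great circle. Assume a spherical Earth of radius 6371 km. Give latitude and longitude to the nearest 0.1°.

The haversine formula gives a central angle δ ≈ 2.126 rad (121.8°) between the endpoints. The total great-circle distance is δ·R ≈ 2.126 × 6371 ≈ 13547 km, so the target fraction is f = 9000/13547 ≈ 0.664.
Interpolate at f ≈ 0.664 with slerp weights a = sin((1−f)δ)/sin δ ≈ 0.771, b = sin(fδ)/sin δ ≈ 1.162.
p = a·p₁ + b·p₂ ≈ (0.613, 0.785, 0.087); φ = arcsin(p_z) ≈ 4.97°, λ = atan2(p_y, p_x) ≈ 52.04°.

≈ 5.0°N, 52.0°E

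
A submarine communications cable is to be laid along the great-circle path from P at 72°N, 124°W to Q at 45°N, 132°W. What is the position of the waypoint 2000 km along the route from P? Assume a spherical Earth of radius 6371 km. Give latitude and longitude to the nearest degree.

≈ 54°N, 131°W

Write both endpoints as unit vectors p₁, p₂ with components (cos φ cos λ, cos φ sin λ, sin φ).
The central angle between the endpoints is δ = arccos(p₁·p₂) ≈ 0.476 rad (27.3°). The total great-circle distance is δ·R ≈ 0.476 × 6371 ≈ 3032 km, so the target fraction is f = 2000/3032 ≈ 0.660.
Interpolate at f ≈ 0.660 with slerp weights a = sin((1−f)δ)/sin δ ≈ 0.352, b = sin(fδ)/sin δ ≈ 0.674.
p = a·p₁ + b·p₂ ≈ (-0.380, -0.444, 0.811); φ = arcsin(p_z) ≈ 54.23°, λ = atan2(p_y, p_x) ≈ -130.52°.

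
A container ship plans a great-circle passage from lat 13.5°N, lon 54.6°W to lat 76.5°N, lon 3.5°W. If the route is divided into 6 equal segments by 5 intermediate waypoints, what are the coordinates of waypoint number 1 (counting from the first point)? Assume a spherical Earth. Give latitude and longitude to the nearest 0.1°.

≈ lat 24.7°N, lon 52.2°W

From cos δ = sin φ₁ sin φ₂ + cos φ₁ cos φ₂ cos Δλ, the central angle is δ ≈ 1.192 rad (68.3°).
Interpolate at f = 1/6 with slerp weights a = sin((1−f)δ)/sin δ ≈ 0.902, b = sin(fδ)/sin δ ≈ 0.212.
p = a·p₁ + b·p₂ ≈ (0.557, -0.718, 0.417); φ = arcsin(p_z) ≈ 24.65°, λ = atan2(p_y, p_x) ≈ -52.17°.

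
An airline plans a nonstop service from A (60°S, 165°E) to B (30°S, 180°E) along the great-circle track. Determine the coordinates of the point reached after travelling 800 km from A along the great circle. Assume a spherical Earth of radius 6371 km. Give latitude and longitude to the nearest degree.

≈ (53°S, 170°E)

Convert each endpoint to a unit vector on the sphere (x = cos φ cos λ, y = cos φ sin λ, z = sin φ).
The central angle between the endpoints is δ = arccos(p₁·p₂) ≈ 0.552 rad (31.6°). The total great-circle distance is δ·R ≈ 0.552 × 6371 ≈ 3519 km, so the target fraction is f = 800/3519 ≈ 0.227.
Interpolate at f ≈ 0.227 with slerp weights a = sin((1−f)δ)/sin δ ≈ 0.789, b = sin(fδ)/sin δ ≈ 0.239.
p = a·p₁ + b·p₂ ≈ (-0.588, 0.102, -0.803); φ = arcsin(p_z) ≈ -53.38°, λ = atan2(p_y, p_x) ≈ 170.15°.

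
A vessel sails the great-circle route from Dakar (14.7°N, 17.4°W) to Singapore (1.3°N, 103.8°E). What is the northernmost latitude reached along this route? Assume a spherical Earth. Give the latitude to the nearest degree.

The great circle lies in the plane with unit normal n̂ = (p₁ × p₂)/|p₁ × p₂|.
Here n̂_z ≈ +0.952; the vertex latitude is φ_max = arccos|n̂_z| ≈ 17.8°.

≈ 18°N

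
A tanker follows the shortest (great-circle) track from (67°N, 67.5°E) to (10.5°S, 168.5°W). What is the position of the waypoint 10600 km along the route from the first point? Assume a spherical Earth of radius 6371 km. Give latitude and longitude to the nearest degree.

≈ (6°N, 174°W)

Convert each endpoint to a unit vector on the sphere (x = cos φ cos λ, y = cos φ sin λ, z = sin φ).
The central angle between the endpoints is δ = arccos(p₁·p₂) ≈ 1.963 rad (112.5°). The total great-circle distance is δ·R ≈ 1.963 × 6371 ≈ 12509 km, so the target fraction is f = 10600/12509 ≈ 0.847.
Interpolate at f ≈ 0.847 with slerp weights a = sin((1−f)δ)/sin δ ≈ 0.319, b = sin(fδ)/sin δ ≈ 1.078.
p = a·p₁ + b·p₂ ≈ (-0.991, -0.096, 0.098); φ = arcsin(p_z) ≈ 5.60°, λ = atan2(p_y, p_x) ≈ -174.47°.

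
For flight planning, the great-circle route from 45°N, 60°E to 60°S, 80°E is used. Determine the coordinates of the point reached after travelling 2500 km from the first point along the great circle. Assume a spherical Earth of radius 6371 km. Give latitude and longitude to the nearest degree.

≈ 23°N, 64°E

Write both endpoints as unit vectors p₁, p₂ with components (cos φ cos λ, cos φ sin λ, sin φ).
The central angle between the endpoints is δ = arccos(p₁·p₂) ≈ 1.855 rad (106.3°). The total great-circle distance is δ·R ≈ 1.855 × 6371 ≈ 11817 km, so the target fraction is f = 2500/11817 ≈ 0.212.
Interpolate at f ≈ 0.212 with slerp weights a = sin((1−f)δ)/sin δ ≈ 1.036, b = sin(fδ)/sin δ ≈ 0.398.
p = a·p₁ + b·p₂ ≈ (0.401, 0.830, 0.387); φ = arcsin(p_z) ≈ 22.79°, λ = atan2(p_y, p_x) ≈ 64.24°.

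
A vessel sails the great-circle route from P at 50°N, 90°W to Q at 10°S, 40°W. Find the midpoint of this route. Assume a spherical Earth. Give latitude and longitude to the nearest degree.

The haversine formula gives a central angle δ ≈ 1.293 rad (74.1°) between the endpoints.
Interpolate at f = 1/2 with slerp weights a = sin((1−f)δ)/sin δ ≈ 0.627, b = sin(fδ)/sin δ ≈ 0.627.
p = a·p₁ + b·p₂ ≈ (0.473, -0.799, 0.371); φ = arcsin(p_z) ≈ 21.79°, λ = atan2(p_y, p_x) ≈ -59.40°.

≈ 22°N, 59°W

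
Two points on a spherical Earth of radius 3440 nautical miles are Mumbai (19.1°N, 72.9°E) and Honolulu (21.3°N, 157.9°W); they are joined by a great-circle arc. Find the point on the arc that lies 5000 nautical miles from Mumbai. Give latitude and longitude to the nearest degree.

≈ (37°N, 169°E)

Convert each endpoint to a unit vector on the sphere (x = cos φ cos λ, y = cos φ sin λ, z = sin φ).
The central angle between the endpoints is δ = arccos(p₁·p₂) ≈ 2.024 rad (115.9°). The total great-circle distance is δ·R ≈ 2.024 × 3440 ≈ 6962 nmi, so the target fraction is f = 5000/6962 ≈ 0.718.
Interpolate at f ≈ 0.718 with slerp weights a = sin((1−f)δ)/sin δ ≈ 0.600, b = sin(fδ)/sin δ ≈ 1.104.
p = a·p₁ + b·p₂ ≈ (-0.787, 0.155, 0.598); φ = arcsin(p_z) ≈ 36.70°, λ = atan2(p_y, p_x) ≈ 168.85°.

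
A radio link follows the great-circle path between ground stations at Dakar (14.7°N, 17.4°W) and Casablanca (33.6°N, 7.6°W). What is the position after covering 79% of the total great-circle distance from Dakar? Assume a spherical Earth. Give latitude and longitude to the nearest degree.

From cos δ = sin φ₁ sin φ₂ + cos φ₁ cos φ₂ cos Δλ, the central angle is δ ≈ 0.364 rad (20.9°).
Interpolate at f = 0.79 with slerp weights a = sin((1−f)δ)/sin δ ≈ 0.215, b = sin(fδ)/sin δ ≈ 0.797.
p = a·p₁ + b·p₂ ≈ (0.856, -0.150, 0.495); φ = arcsin(p_z) ≈ 29.69°, λ = atan2(p_y, p_x) ≈ -9.93°.

≈ 30°N, 10°W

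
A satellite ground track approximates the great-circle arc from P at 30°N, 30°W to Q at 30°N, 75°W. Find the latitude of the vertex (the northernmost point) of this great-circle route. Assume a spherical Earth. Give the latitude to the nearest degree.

The great circle lies in the plane with unit normal n̂ = (p₁ × p₂)/|p₁ × p₂|.
Here n̂_z ≈ -0.848; the vertex latitude is φ_max = arccos|n̂_z| ≈ 32.0°.

≈ 32°N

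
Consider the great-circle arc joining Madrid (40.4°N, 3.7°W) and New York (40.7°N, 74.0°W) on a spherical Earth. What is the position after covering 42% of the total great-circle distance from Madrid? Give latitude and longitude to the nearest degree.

From cos δ = sin φ₁ sin φ₂ + cos φ₁ cos φ₂ cos Δλ, the central angle is δ ≈ 0.906 rad (51.9°).
Interpolate at f = 0.42 with slerp weights a = sin((1−f)δ)/sin δ ≈ 0.637, b = sin(fδ)/sin δ ≈ 0.472.
p = a·p₁ + b·p₂ ≈ (0.583, -0.375, 0.721); φ = arcsin(p_z) ≈ 46.11°, λ = atan2(p_y, p_x) ≈ -32.77°.

≈ 46°N, 33°W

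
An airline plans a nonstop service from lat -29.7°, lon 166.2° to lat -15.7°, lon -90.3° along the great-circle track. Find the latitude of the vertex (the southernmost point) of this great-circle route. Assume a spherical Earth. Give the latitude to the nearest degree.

The great circle lies in the plane with unit normal n̂ = (p₁ × p₂)/|p₁ × p₂|.
Here n̂_z ≈ +0.815; the vertex latitude is φ_max = arccos|n̂_z| ≈ 35.4°.

≈ -35°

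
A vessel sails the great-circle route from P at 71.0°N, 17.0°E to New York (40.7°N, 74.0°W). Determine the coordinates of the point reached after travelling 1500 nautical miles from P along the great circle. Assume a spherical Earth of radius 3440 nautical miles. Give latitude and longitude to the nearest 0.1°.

Convert each endpoint to a unit vector on the sphere (x = cos φ cos λ, y = cos φ sin λ, z = sin φ).
The central angle between the endpoints is δ = arccos(p₁·p₂) ≈ 0.912 rad (52.2°). The total great-circle distance is δ·R ≈ 0.912 × 3440 ≈ 3137 nmi, so the target fraction is f = 1500/3137 ≈ 0.478.
Interpolate at f ≈ 0.478 with slerp weights a = sin((1−f)δ)/sin δ ≈ 0.579, b = sin(fδ)/sin δ ≈ 0.534.
p = a·p₁ + b·p₂ ≈ (0.292, -0.334, 0.896); φ = arcsin(p_z) ≈ 63.66°, λ = atan2(p_y, p_x) ≈ -48.85°.

≈ 63.7°N, 48.9°W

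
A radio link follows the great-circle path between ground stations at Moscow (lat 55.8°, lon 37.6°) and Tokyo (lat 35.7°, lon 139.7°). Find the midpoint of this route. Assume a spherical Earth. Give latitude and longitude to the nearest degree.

Convert each endpoint to a unit vector on the sphere (x = cos φ cos λ, y = cos φ sin λ, z = sin φ).
The central angle between the endpoints is δ = arccos(p₁·p₂) ≈ 1.173 rad (67.2°).
Interpolate at f = 1/2 with slerp weights a = sin((1−f)δ)/sin δ ≈ 0.600, b = sin(fδ)/sin δ ≈ 0.600.
p = a·p₁ + b·p₂ ≈ (-0.104, 0.521, 0.847); φ = arcsin(p_z) ≈ 57.88°, λ = atan2(p_y, p_x) ≈ 101.33°.

≈ lat 58°, lon 101°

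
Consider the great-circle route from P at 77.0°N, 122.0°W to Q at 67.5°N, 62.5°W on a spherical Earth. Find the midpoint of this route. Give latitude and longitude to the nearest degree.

≈ 74°N, 84°W

Write both endpoints as unit vectors p₁, p₂ with components (cos φ cos λ, cos φ sin λ, sin φ).
The central angle between the endpoints is δ = arccos(p₁·p₂) ≈ 0.337 rad (19.3°).
Interpolate at f = 1/2 with slerp weights a = sin((1−f)δ)/sin δ ≈ 0.507, b = sin(fδ)/sin δ ≈ 0.507.
p = a·p₁ + b·p₂ ≈ (0.029, -0.269, 0.963); φ = arcsin(p_z) ≈ 74.31°, λ = atan2(p_y, p_x) ≈ -83.81°.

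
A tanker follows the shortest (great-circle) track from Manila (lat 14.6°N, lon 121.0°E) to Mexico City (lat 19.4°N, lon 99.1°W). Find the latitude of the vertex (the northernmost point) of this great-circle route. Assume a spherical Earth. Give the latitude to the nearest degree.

The great circle lies in the plane with unit normal n̂ = (p₁ × p₂)/|p₁ × p₂|.
Here n̂_z ≈ +0.745; the vertex latitude is φ_max = arccos|n̂_z| ≈ 41.8°.
Check via Clairaut: cos φ_max = |cos φ₁| · sin C = cos(14.6°)·sin(50.4°) ≈ 0.745, again giving ≈ 41.8°.

≈ 42°N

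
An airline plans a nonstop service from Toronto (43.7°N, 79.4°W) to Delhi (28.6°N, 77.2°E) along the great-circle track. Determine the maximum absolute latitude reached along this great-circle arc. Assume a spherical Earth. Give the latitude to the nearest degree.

The great circle lies in the plane with unit normal n̂ = (p₁ × p₂)/|p₁ × p₂|.
Here n̂_z ≈ +0.260; the vertex latitude is φ_max = arccos|n̂_z| ≈ 74.9°.

≈ 75°N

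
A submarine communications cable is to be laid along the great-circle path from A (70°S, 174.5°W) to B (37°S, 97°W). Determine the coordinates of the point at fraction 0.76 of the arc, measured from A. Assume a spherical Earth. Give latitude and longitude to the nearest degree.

Convert each endpoint to a unit vector on the sphere (x = cos φ cos λ, y = cos φ sin λ, z = sin φ).
The central angle between the endpoints is δ = arccos(p₁·p₂) ≈ 0.896 rad (51.3°).
Interpolate at f = 0.76 with slerp weights a = sin((1−f)δ)/sin δ ≈ 0.273, b = sin(fδ)/sin δ ≈ 0.806.
p = a·p₁ + b·p₂ ≈ (-0.172, -0.648, -0.742); φ = arcsin(p_z) ≈ -47.90°, λ = atan2(p_y, p_x) ≈ -104.82°.

≈ (48°S, 105°W)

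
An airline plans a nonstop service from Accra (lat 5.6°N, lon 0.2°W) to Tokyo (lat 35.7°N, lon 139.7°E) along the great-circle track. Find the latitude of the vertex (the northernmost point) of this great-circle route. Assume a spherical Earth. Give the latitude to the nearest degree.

The great circle lies in the plane with unit normal n̂ = (p₁ × p₂)/|p₁ × p₂|.
Here n̂_z ≈ +0.629; the vertex latitude is φ_max = arccos|n̂_z| ≈ 51.0°.
Check via Clairaut: cos φ_max = |cos φ₁| · sin C = cos(5.6°)·sin(39.2°) ≈ 0.629, again giving ≈ 51.0°.

≈ 51°N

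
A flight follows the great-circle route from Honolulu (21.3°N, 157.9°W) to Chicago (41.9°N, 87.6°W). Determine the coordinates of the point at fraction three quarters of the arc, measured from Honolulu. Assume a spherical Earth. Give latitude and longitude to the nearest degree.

≈ 41°N, 108°W

Write both endpoints as unit vectors p₁, p₂ with components (cos φ cos λ, cos φ sin λ, sin φ).
The central angle between the endpoints is δ = arccos(p₁·p₂) ≈ 1.074 rad (61.6°).
Interpolate at f = 3/4 with slerp weights a = sin((1−f)δ)/sin δ ≈ 0.302, b = sin(fδ)/sin δ ≈ 0.820.
p = a·p₁ + b·p₂ ≈ (-0.235, -0.716, 0.658); φ = arcsin(p_z) ≈ 41.11°, λ = atan2(p_y, p_x) ≈ -108.17°.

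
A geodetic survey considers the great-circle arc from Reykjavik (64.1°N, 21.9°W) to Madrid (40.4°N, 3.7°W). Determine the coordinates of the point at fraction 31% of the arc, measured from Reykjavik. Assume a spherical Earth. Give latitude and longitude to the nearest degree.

≈ 57°N, 14°W

Convert each endpoint to a unit vector on the sphere (x = cos φ cos λ, y = cos φ sin λ, z = sin φ).
The central angle between the endpoints is δ = arccos(p₁·p₂) ≈ 0.453 rad (26.0°).
Interpolate at f = 0.31 with slerp weights a = sin((1−f)δ)/sin δ ≈ 0.703, b = sin(fδ)/sin δ ≈ 0.320.
p = a·p₁ + b·p₂ ≈ (0.528, -0.130, 0.839); φ = arcsin(p_z) ≈ 57.07°, λ = atan2(p_y, p_x) ≈ -13.86°.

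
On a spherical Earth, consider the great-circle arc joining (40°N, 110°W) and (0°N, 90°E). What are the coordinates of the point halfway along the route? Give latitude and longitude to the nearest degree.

≈ (59°N, 133°E)

Write both endpoints as unit vectors p₁, p₂ with components (cos φ cos λ, cos φ sin λ, sin φ).
The central angle between the endpoints is δ = arccos(p₁·p₂) ≈ 2.374 rad (136.0°).
Interpolate at f = 1/2 with slerp weights a = sin((1−f)δ)/sin δ ≈ 1.336, b = sin(fδ)/sin δ ≈ 1.336.
p = a·p₁ + b·p₂ ≈ (-0.350, 0.374, 0.859); φ = arcsin(p_z) ≈ 59.17°, λ = atan2(p_y, p_x) ≈ 133.08°.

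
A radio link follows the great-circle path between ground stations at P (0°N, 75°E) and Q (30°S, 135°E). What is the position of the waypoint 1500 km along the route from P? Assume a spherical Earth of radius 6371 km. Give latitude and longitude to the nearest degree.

≈ (7°S, 86°E)

The haversine formula gives a central angle δ ≈ 1.123 rad (64.3°) between the endpoints. The total great-circle distance is δ·R ≈ 1.123 × 6371 ≈ 7154 km, so the target fraction is f = 1500/7154 ≈ 0.210.
Interpolate at f ≈ 0.210 with slerp weights a = sin((1−f)δ)/sin δ ≈ 0.860, b = sin(fδ)/sin δ ≈ 0.259.
p = a·p₁ + b·p₂ ≈ (0.064, 0.990, -0.129); φ = arcsin(p_z) ≈ -7.43°, λ = atan2(p_y, p_x) ≈ 86.29°.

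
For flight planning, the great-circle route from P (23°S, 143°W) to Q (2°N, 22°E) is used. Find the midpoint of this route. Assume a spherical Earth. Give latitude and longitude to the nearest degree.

≈ (54°S, 43°W)

The haversine formula gives a central angle δ ≈ 2.696 rad (154.5°) between the endpoints.
Interpolate at f = 1/2 with slerp weights a = sin((1−f)δ)/sin δ ≈ 2.261, b = sin(fδ)/sin δ ≈ 2.261.
p = a·p₁ + b·p₂ ≈ (0.433, -0.406, -0.805); φ = arcsin(p_z) ≈ -53.58°, λ = atan2(p_y, p_x) ≈ -43.17°.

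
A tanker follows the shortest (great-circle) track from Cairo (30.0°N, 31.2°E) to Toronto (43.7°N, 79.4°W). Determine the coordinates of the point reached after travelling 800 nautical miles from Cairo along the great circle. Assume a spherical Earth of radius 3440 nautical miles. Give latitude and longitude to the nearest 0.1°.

≈ (39.2°N, 19.5°E)

Write both endpoints as unit vectors p₁, p₂ with components (cos φ cos λ, cos φ sin λ, sin φ).
The central angle between the endpoints is δ = arccos(p₁·p₂) ≈ 1.445 rad (82.8°). The total great-circle distance is δ·R ≈ 1.445 × 3440 ≈ 4972 nmi, so the target fraction is f = 800/4972 ≈ 0.161.
Interpolate at f ≈ 0.161 with slerp weights a = sin((1−f)δ)/sin δ ≈ 0.944, b = sin(fδ)/sin δ ≈ 0.232.
p = a·p₁ + b·p₂ ≈ (0.730, 0.258, 0.632); φ = arcsin(p_z) ≈ 39.23°, λ = atan2(p_y, p_x) ≈ 19.49°.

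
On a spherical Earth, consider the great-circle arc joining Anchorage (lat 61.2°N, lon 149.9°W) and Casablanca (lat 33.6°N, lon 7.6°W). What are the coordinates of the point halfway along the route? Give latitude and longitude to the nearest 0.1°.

≈ lat 69.3°N, lon 40.7°W

The haversine formula gives a central angle δ ≈ 1.403 rad (80.4°) between the endpoints.
Interpolate at f = 1/2 with slerp weights a = sin((1−f)δ)/sin δ ≈ 0.654, b = sin(fδ)/sin δ ≈ 0.654.
p = a·p₁ + b·p₂ ≈ (0.268, -0.230, 0.936); φ = arcsin(p_z) ≈ 69.33°, λ = atan2(p_y, p_x) ≈ -40.71°.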